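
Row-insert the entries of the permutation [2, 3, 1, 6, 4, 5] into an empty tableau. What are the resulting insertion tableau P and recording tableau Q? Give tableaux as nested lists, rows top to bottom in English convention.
P = [[1, 3, 4, 5], [2, 6]], Q = [[1, 2, 4, 6], [3, 5]]

Insert each entry of the permutation into P by Schensted row insertion, recording in Q the position of each new cell.

Insert 2: appended to row 1. P = [[2]].
Insert 3: appended to row 1. P = [[2, 3]].
Insert 1: 1 bumps 2 from row 1; 2 starts row 2. P = [[1, 3], [2]].
Insert 6: appended to row 1. P = [[1, 3, 6], [2]].
Insert 4: 4 bumps 6 from row 1; 6 appends to row 2. P = [[1, 3, 4], [2, 6]].
Insert 5: appended to row 1. P = [[1, 3, 4, 5], [2, 6]].

So P = [[1, 3, 4, 5], [2, 6]], Q = [[1, 2, 4, 6], [3, 5]].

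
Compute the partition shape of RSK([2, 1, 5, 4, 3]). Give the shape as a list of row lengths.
[2, 2, 1]

Row-insert each entry into an empty tableau.

After inserting 2: P = [[2]].
After inserting 1: P = [[1], [2]].
After inserting 5: P = [[1, 5], [2]].
After inserting 4: P = [[1, 4], [2, 5]].
After inserting 3: P = [[1, 3], [2, 4], [5]].

The final insertion tableau P = [[1, 3], [2, 4], [5]] has shape [2, 2, 1].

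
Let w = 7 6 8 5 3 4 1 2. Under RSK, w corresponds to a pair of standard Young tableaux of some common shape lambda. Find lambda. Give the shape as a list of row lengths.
[2, 2, 2, 1, 1]

Row-insert each entry into an empty tableau.

After inserting 7: P = [[7]].
After inserting 6: P = [[6], [7]].
After inserting 8: P = [[6, 8], [7]].
After inserting 5: P = [[5, 8], [6], [7]].
After inserting 3: P = [[3, 8], [5], [6], [7]].
After inserting 4: P = [[3, 4], [5, 8], [6], [7]].
After inserting 1: P = [[1, 4], [3, 8], [5], [6], [7]].
After inserting 2: P = [[1, 2], [3, 4], [5, 8], [6], [7]].

The final insertion tableau P = [[1, 2], [3, 4], [5, 8], [6], [7]] has shape [2, 2, 2, 1, 1].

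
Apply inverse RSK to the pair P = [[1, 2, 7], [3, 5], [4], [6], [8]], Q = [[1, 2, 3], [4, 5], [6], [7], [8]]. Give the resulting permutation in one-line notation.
4 6 8 1 7 5 3 2

Reverse the RSK construction: for i from n down to 1, find the cell of Q containing i, remove the entry at that cell from P, and reverse-bump it up through P; the value ejected from row 1 is w(i).

Step i=8: Q has 8 at row 5, column 1; remove 8 from row 5 of P and reverse-bump: 8 enters row 4 and ejects 6; 6 enters row 3 and ejects 4; 4 enters row 2 and ejects 3; 3 enters row 1 and ejects 2. So w(8) = 2. P is now [[1, 3, 7], [4, 5], [6], [8]].
Step i=7: Q has 7 at row 4, column 1; remove 8 from row 4 of P and reverse-bump: 8 enters row 3 and ejects 6; 6 enters row 2 and ejects 5; 5 enters row 1 and ejects 3. So w(7) = 3. P is now [[1, 5, 7], [4, 6], [8]].
Step i=6: Q has 6 at row 3, column 1; remove 8 from row 3 of P and reverse-bump: 8 enters row 2 and ejects 6; 6 enters row 1 and ejects 5. So w(6) = 5. P is now [[1, 6, 7], [4, 8]].
Step i=5: Q has 5 at row 2, column 2; remove 8 from row 2 of P and reverse-bump: 8 enters row 1 and ejects 7. So w(5) = 7. P is now [[1, 6, 8], [4]].
Step i=4: Q has 4 at row 2, column 1; remove 4 from row 2 of P and reverse-bump: 4 enters row 1 and ejects 1. So w(4) = 1. P is now [[4, 6, 8]].
Step i=3: Q has 3 at row 1, column 3; remove that cell from P, ejecting 8. So w(3) = 8. P is now [[4, 6]].
Step i=2: Q has 2 at row 1, column 2; remove that cell from P, ejecting 6. So w(2) = 6. P is now [[4]].
Step i=1: Q has 1 at row 1, column 1; remove that cell from P, ejecting 4. So w(1) = 4. P is now [].

So w = 4 6 8 1 7 5 3 2.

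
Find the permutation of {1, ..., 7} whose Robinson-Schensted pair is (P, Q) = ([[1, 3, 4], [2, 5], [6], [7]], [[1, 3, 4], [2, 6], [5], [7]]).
Reverse the RSK construction: for i from n down to 1, find the cell of Q containing i, remove the entry at that cell from P, and reverse-bump it up through P; the value ejected from row 1 is w(i).

Step i=7: Q has 7 at row 4, column 1; remove 7 from row 4 of P and reverse-bump: 7 enters row 3 and ejects 6; 6 enters row 2 and ejects 5; 5 enters row 1 and ejects 4. So w(7) = 4. P is now [[1, 3, 5], [2, 6], [7]].
Step i=6: Q has 6 at row 2, column 2; remove 6 from row 2 of P and reverse-bump: 6 enters row 1 and ejects 5. So w(6) = 5. P is now [[1, 3, 6], [2], [7]].
Step i=5: Q has 5 at row 3, column 1; remove 7 from row 3 of P and reverse-bump: 7 enters row 2 and ejects 2; 2 enters row 1 and ejects 1. So w(5) = 1. P is now [[2, 3, 6], [7]].
Step i=4: Q has 4 at row 1, column 3; remove that cell from P, ejecting 6. So w(4) = 6. P is now [[2, 3], [7]].
Step i=3: Q has 3 at row 1, column 2; remove that cell from P, ejecting 3. So w(3) = 3. P is now [[2], [7]].
Step i=2: Q has 2 at row 2, column 1; remove 7 from row 2 of P and reverse-bump: 7 enters row 1 and ejects 2. So w(2) = 2. P is now [[7]].
Step i=1: Q has 1 at row 1, column 1; remove that cell from P, ejecting 7. So w(1) = 7. P is now [].

So w = 7 2 3 6 1 5 4.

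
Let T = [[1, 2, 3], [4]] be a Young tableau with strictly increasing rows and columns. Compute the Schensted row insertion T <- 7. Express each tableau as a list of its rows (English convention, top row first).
7 is larger than every entry of row 1, so it is appended to row 1. The new tableau is [[1, 2, 3, 7], [4]].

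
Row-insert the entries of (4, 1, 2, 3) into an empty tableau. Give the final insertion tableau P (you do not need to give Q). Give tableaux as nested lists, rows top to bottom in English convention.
P = [[1, 2, 3], [4]]

After inserting 4: P = [[4]].
After inserting 1: P = [[1], [4]].
After inserting 2: P = [[1, 2], [4]].
After inserting 3: P = [[1, 2, 3], [4]].

So P = [[1, 2, 3], [4]].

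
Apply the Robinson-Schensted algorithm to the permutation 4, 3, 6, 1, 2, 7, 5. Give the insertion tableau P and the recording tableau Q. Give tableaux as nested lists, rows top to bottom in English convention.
Insert each entry of the permutation into P by Schensted row insertion, recording in Q the position of each new cell.

Insert 4: appended to row 1. P = [[4]].
Insert 3: 3 bumps 4 from row 1; 4 starts row 2. P = [[3], [4]].
Insert 6: appended to row 1. P = [[3, 6], [4]].
Insert 1: 1 bumps 3 from row 1; 3 bumps 4 from row 2; 4 starts row 3. P = [[1, 6], [3], [4]].
Insert 2: 2 bumps 6 from row 1; 6 appends to row 2. P = [[1, 2], [3, 6], [4]].
Insert 7: appended to row 1. P = [[1, 2, 7], [3, 6], [4]].
Insert 5: 5 bumps 7 from row 1; 7 appends to row 2. P = [[1, 2, 5], [3, 6, 7], [4]].

So P = [[1, 2, 5], [3, 6, 7], [4]], Q = [[1, 3, 6], [2, 5, 7], [4]].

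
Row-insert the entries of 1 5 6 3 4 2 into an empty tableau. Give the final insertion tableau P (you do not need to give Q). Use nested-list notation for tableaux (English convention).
P = [[1, 2, 4], [3, 6], [5]]

Insert 1: appended to row 1. P = [[1]].
Insert 5: appended to row 1. P = [[1, 5]].
Insert 6: appended to row 1. P = [[1, 5, 6]].
Insert 3: 3 bumps 5 from row 1; 5 starts row 2. P = [[1, 3, 6], [5]].
Insert 4: 4 bumps 6 from row 1; 6 appends to row 2. P = [[1, 3, 4], [5, 6]].
Insert 2: 2 bumps 3 from row 1; 3 bumps 5 from row 2; 5 starts row 3. P = [[1, 2, 4], [3, 6], [5]].

So P = [[1, 2, 4], [3, 6], [5]].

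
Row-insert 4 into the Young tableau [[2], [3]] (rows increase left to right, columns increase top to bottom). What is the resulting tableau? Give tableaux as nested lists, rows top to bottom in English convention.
[[2, 4], [3]]

4 is larger than every entry of row 1, so it is appended to row 1. The new tableau is [[2, 4], [3]].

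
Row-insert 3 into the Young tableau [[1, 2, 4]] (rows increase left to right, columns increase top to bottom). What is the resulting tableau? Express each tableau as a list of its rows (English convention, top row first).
[[1, 2, 3], [4]]

In row 1, 3 replaces 4 (the leftmost entry greater than 3); 4 is bumped to row 2. 4 starts a new row 2. The new tableau is [[1, 2, 3], [4]].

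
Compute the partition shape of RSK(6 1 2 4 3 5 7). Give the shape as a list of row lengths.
Row-insert each entry into an empty tableau.

After inserting 6: P = [[6]].
After inserting 1: P = [[1], [6]].
After inserting 2: P = [[1, 2], [6]].
After inserting 4: P = [[1, 2, 4], [6]].
After inserting 3: P = [[1, 2, 3], [4], [6]].
After inserting 5: P = [[1, 2, 3, 5], [4], [6]].
After inserting 7: P = [[1, 2, 3, 5, 7], [4], [6]].

The final insertion tableau P = [[1, 2, 3, 5, 7], [4], [6]] has shape [5, 1, 1].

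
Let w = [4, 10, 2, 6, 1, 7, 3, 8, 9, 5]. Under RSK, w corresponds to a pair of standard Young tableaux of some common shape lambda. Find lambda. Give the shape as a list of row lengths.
[5, 3, 2]

Row-insert each entry into an empty tableau.

After inserting 4: P = [[4]].
After inserting 10: P = [[4, 10]].
After inserting 2: P = [[2, 10], [4]].
After inserting 6: P = [[2, 6], [4, 10]].
After inserting 1: P = [[1, 6], [2, 10], [4]].
After inserting 7: P = [[1, 6, 7], [2, 10], [4]].
After inserting 3: P = [[1, 3, 7], [2, 6], [4, 10]].
After inserting 8: P = [[1, 3, 7, 8], [2, 6], [4, 10]].
After inserting 9: P = [[1, 3, 7, 8, 9], [2, 6], [4, 10]].
After inserting 5: P = [[1, 3, 5, 8, 9], [2, 6, 7], [4, 10]].

The final insertion tableau P = [[1, 3, 5, 8, 9], [2, 6, 7], [4, 10]] has shape [5, 3, 2].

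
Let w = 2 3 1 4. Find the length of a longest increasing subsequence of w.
3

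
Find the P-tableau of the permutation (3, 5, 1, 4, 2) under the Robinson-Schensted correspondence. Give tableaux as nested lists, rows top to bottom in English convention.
P = [[1, 2], [3, 4], [5]]

Insert 3: appended to row 1. P = [[3]].
Insert 5: appended to row 1. P = [[3, 5]].
Insert 1: 1 bumps 3 from row 1; 3 starts row 2. P = [[1, 5], [3]].
Insert 4: 4 bumps 5 from row 1; 5 appends to row 2. P = [[1, 4], [3, 5]].
Insert 2: 2 bumps 4 from row 1; 4 bumps 5 from row 2; 5 starts row 3. P = [[1, 2], [3, 4], [5]].

So P = [[1, 2], [3, 4], [5]].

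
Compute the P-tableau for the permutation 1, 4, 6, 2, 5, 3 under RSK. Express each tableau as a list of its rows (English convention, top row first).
P = [[1, 2, 3], [4, 5], [6]]

Insert 1: appended to row 1. P = [[1]].
Insert 4: appended to row 1. P = [[1, 4]].
Insert 6: appended to row 1. P = [[1, 4, 6]].
Insert 2: 2 bumps 4 from row 1; 4 starts row 2. P = [[1, 2, 6], [4]].
Insert 5: 5 bumps 6 from row 1; 6 appends to row 2. P = [[1, 2, 5], [4, 6]].
Insert 3: 3 bumps 5 from row 1; 5 bumps 6 from row 2; 6 starts row 3. P = [[1, 2, 3], [4, 5], [6]].

So P = [[1, 2, 3], [4, 5], [6]].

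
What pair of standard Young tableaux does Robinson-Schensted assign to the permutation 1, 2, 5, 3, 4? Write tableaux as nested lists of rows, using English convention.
Insert each entry of the permutation into P by Schensted row insertion, recording in Q the position of each new cell.

Insert 1: appended to row 1. P = [[1]], Q = [[1]].
Insert 2: appended to row 1. P = [[1, 2]], Q = [[1, 2]].
Insert 5: appended to row 1. P = [[1, 2, 5]], Q = [[1, 2, 3]].
Insert 3: 3 bumps 5 from row 1; 5 starts row 2. P = [[1, 2, 3], [5]], Q = [[1, 2, 3], [4]].
Insert 4: appended to row 1. P = [[1, 2, 3, 4], [5]], Q = [[1, 2, 3, 5], [4]].

So P = [[1, 2, 3, 4], [5]], Q = [[1, 2, 3, 5], [4]].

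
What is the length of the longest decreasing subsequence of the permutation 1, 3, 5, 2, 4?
2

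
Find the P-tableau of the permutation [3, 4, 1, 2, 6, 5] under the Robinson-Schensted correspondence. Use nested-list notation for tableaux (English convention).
P = [[1, 2, 5], [3, 4, 6]]

Insert 3: appended to row 1. P = [[3]].
Insert 4: appended to row 1. P = [[3, 4]].
Insert 1: 1 bumps 3 from row 1; 3 starts row 2. P = [[1, 4], [3]].
Insert 2: 2 bumps 4 from row 1; 4 appends to row 2. P = [[1, 2], [3, 4]].
Insert 6: appended to row 1. P = [[1, 2, 6], [3, 4]].
Insert 5: 5 bumps 6 from row 1; 6 appends to row 2. P = [[1, 2, 5], [3, 4, 6]].

So P = [[1, 2, 5], [3, 4, 6]].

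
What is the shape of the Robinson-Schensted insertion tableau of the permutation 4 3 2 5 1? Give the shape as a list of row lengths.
Row-insert each entry into an empty tableau.

After inserting 4: P = [[4]].
After inserting 3: P = [[3], [4]].
After inserting 2: P = [[2], [3], [4]].
After inserting 5: P = [[2, 5], [3], [4]].
After inserting 1: P = [[1, 5], [2], [3], [4]].

The final insertion tableau P = [[1, 5], [2], [3], [4]] has shape [2, 1, 1, 1].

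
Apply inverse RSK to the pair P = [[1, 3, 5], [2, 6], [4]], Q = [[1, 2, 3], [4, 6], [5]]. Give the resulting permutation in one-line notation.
Reverse RSK: for i = n, n-1, ..., 1, locate i in Q, remove the corresponding corner cell from P, and reverse-bump its entry up through P; the value ejected from row 1 is w(i).

So w = 2 4 6 3 1 5.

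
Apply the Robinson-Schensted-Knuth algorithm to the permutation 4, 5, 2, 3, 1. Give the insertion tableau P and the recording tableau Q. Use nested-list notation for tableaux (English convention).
Insert each entry of the permutation into P by Schensted row insertion, recording in Q the position of each new cell.

Insert 4: appended to row 1. P = [[4]].
Insert 5: appended to row 1. P = [[4, 5]].
Insert 2: 2 bumps 4 from row 1; 4 starts row 2. P = [[2, 5], [4]].
Insert 3: 3 bumps 5 from row 1; 5 appends to row 2. P = [[2, 3], [4, 5]].
Insert 1: 1 bumps 2 from row 1; 2 bumps 4 from row 2; 4 starts row 3. P = [[1, 3], [2, 5], [4]].

So P = [[1, 3], [2, 5], [4]], Q = [[1, 2], [3, 4], [5]].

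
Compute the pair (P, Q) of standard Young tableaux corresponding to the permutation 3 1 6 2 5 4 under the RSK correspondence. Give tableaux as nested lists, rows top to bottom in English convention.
Insert each entry of the permutation into P by Schensted row insertion, recording in Q the position of each new cell.

Insert 3: appended to row 1. P = [[3]].
Insert 1: 1 bumps 3 from row 1; 3 starts row 2. P = [[1], [3]].
Insert 6: appended to row 1. P = [[1, 6], [3]].
Insert 2: 2 bumps 6 from row 1; 6 appends to row 2. P = [[1, 2], [3, 6]].
Insert 5: appended to row 1. P = [[1, 2, 5], [3, 6]].
Insert 4: 4 bumps 5 from row 1; 5 bumps 6 from row 2; 6 starts row 3. P = [[1, 2, 4], [3, 5], [6]].

So P = [[1, 2, 4], [3, 5], [6]], Q = [[1, 3, 5], [2, 4], [6]].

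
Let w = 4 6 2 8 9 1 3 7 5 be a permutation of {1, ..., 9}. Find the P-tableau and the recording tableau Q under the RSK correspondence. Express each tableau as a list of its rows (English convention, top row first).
Insert each entry of the permutation into P by Schensted row insertion, recording in Q the position of each new cell.

Insert 4: appended to row 1. P = [[4]].
Insert 6: appended to row 1. P = [[4, 6]].
Insert 2: 2 bumps 4 from row 1; 4 starts row 2. P = [[2, 6], [4]].
Insert 8: appended to row 1. P = [[2, 6, 8], [4]].
Insert 9: appended to row 1. P = [[2, 6, 8, 9], [4]].
Insert 1: 1 bumps 2 from row 1; 2 bumps 4 from row 2; 4 starts row 3. P = [[1, 6, 8, 9], [2], [4]].
Insert 3: 3 bumps 6 from row 1; 6 appends to row 2. P = [[1, 3, 8, 9], [2, 6], [4]].
Insert 7: 7 bumps 8 from row 1; 8 appends to row 2. P = [[1, 3, 7, 9], [2, 6, 8], [4]].
Insert 5: 5 bumps 7 from row 1; 7 bumps 8 from row 2; 8 appends to row 3. P = [[1, 3, 5, 9], [2, 6, 7], [4, 8]].

So P = [[1, 3, 5, 9], [2, 6, 7], [4, 8]], Q = [[1, 2, 4, 5], [3, 7, 8], [6, 9]].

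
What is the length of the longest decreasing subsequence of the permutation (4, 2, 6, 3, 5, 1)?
3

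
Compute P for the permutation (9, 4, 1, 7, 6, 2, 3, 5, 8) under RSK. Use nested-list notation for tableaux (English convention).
Insert 9: appended to row 1. P = [[9]].
Insert 4: 4 bumps 9 from row 1; 9 starts row 2. P = [[4], [9]].
Insert 1: 1 bumps 4 from row 1; 4 bumps 9 from row 2; 9 starts row 3. P = [[1], [4], [9]].
Insert 7: appended to row 1. P = [[1, 7], [4], [9]].
Insert 6: 6 bumps 7 from row 1; 7 appends to row 2. P = [[1, 6], [4, 7], [9]].
Insert 2: 2 bumps 6 from row 1; 6 bumps 7 from row 2; 7 bumps 9 from row 3; 9 starts row 4. P = [[1, 2], [4, 6], [7], [9]].
Insert 3: appended to row 1. P = [[1, 2, 3], [4, 6], [7], [9]].
Insert 5: appended to row 1. P = [[1, 2, 3, 5], [4, 6], [7], [9]].
Insert 8: appended to row 1. P = [[1, 2, 3, 5, 8], [4, 6], [7], [9]].

So P = [[1, 2, 3, 5, 8], [4, 6], [7], [9]].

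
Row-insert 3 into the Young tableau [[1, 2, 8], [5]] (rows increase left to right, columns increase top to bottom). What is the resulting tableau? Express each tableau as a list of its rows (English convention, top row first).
[[1, 2, 3], [5, 8]]

In row 1, 3 replaces 8 (the leftmost entry greater than 3); 8 is bumped to row 2. 8 is appended to row 2. The new tableau is [[1, 2, 3], [5, 8]].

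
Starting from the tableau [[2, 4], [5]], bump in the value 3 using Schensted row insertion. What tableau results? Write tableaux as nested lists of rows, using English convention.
[[2, 3], [4], [5]]

In row 1, 3 replaces 4 (the leftmost entry greater than 3); 4 is bumped to row 2. In row 2, 4 replaces 5 (the leftmost entry greater than 4); 5 is bumped to row 3. 5 starts a new row 3. The new tableau is [[2, 3], [4], [5]].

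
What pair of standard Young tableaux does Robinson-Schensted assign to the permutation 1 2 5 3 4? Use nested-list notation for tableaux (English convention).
Insert each entry of the permutation into P by Schensted row insertion, recording in Q the position of each new cell.

Insert 1: appended to row 1. P = [[1]].
Insert 2: appended to row 1. P = [[1, 2]].
Insert 5: appended to row 1. P = [[1, 2, 5]].
Insert 3: 3 bumps 5 from row 1; 5 starts row 2. P = [[1, 2, 3], [5]].
Insert 4: appended to row 1. P = [[1, 2, 3, 4], [5]].

So P = [[1, 2, 3, 4], [5]], Q = [[1, 2, 3, 5], [4]].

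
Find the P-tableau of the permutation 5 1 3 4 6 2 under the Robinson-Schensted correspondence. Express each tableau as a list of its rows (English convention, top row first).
P = [[1, 2, 4, 6], [3], [5]]

After inserting 5: P = [[5]].
After inserting 1: P = [[1], [5]].
After inserting 3: P = [[1, 3], [5]].
After inserting 4: P = [[1, 3, 4], [5]].
After inserting 6: P = [[1, 3, 4, 6], [5]].
After inserting 2: P = [[1, 2, 4, 6], [3], [5]].

So P = [[1, 2, 4, 6], [3], [5]].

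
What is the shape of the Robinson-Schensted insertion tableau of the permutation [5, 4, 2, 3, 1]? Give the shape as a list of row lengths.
Row-insert each entry into an empty tableau.

After inserting 5: P = [[5]].
After inserting 4: P = [[4], [5]].
After inserting 2: P = [[2], [4], [5]].
After inserting 3: P = [[2, 3], [4], [5]].
After inserting 1: P = [[1, 3], [2], [4], [5]].

The final insertion tableau P = [[1, 3], [2], [4], [5]] has shape [2, 1, 1, 1].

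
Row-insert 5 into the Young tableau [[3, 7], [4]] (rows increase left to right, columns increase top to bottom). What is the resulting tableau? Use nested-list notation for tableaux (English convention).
[[3, 5], [4, 7]]

In row 1, 5 replaces 7 (the leftmost entry greater than 5); 7 is bumped to row 2. 7 is appended to row 2. The new tableau is [[3, 5], [4, 7]].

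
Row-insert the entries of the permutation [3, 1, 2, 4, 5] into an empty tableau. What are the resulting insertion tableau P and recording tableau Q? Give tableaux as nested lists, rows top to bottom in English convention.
P = [[1, 2, 4, 5], [3]], Q = [[1, 3, 4, 5], [2]]

Insert each entry of the permutation into P by Schensted row insertion, recording in Q the position of each new cell.

Insert 3: appended to row 1. P = [[3]].
Insert 1: 1 bumps 3 from row 1; 3 starts row 2. P = [[1], [3]].
Insert 2: appended to row 1. P = [[1, 2], [3]].
Insert 4: appended to row 1. P = [[1, 2, 4], [3]].
Insert 5: appended to row 1. P = [[1, 2, 4, 5], [3]].

So P = [[1, 2, 4, 5], [3]], Q = [[1, 3, 4, 5], [2]].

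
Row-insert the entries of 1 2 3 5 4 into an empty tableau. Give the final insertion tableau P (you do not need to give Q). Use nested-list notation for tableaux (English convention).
Insert 1: appended to row 1. P = [[1]].
Insert 2: appended to row 1. P = [[1, 2]].
Insert 3: appended to row 1. P = [[1, 2, 3]].
Insert 5: appended to row 1. P = [[1, 2, 3, 5]].
Insert 4: 4 bumps 5 from row 1; 5 starts row 2. P = [[1, 2, 3, 4], [5]].

So P = [[1, 2, 3, 4], [5]].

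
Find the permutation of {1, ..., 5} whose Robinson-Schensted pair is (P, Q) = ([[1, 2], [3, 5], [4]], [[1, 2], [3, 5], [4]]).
4 5 3 1 2

Reverse the RSK construction: for i from n down to 1, find the cell of Q containing i, remove the entry at that cell from P, and reverse-bump it up through P; the value ejected from row 1 is w(i).

Step i=5: Q has 5 at row 2, column 2; remove 5 from row 2 of P and reverse-bump: 5 enters row 1 and ejects 2. So w(5) = 2. P is now [[1, 5], [3], [4]].
Step i=4: Q has 4 at row 3, column 1; remove 4 from row 3 of P and reverse-bump: 4 enters row 2 and ejects 3; 3 enters row 1 and ejects 1. So w(4) = 1. P is now [[3, 5], [4]].
Step i=3: Q has 3 at row 2, column 1; remove 4 from row 2 of P and reverse-bump: 4 enters row 1 and ejects 3. So w(3) = 3. P is now [[4, 5]].
Step i=2: Q has 2 at row 1, column 2; remove that cell from P, ejecting 5. So w(2) = 5. P is now [[4]].
Step i=1: Q has 1 at row 1, column 1; remove that cell from P, ejecting 4. So w(1) = 4. P is now [].

So w = 4 5 3 1 2.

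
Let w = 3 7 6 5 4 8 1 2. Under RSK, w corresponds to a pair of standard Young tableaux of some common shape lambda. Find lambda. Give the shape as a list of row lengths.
[3, 2, 1, 1, 1]

Row-insert each entry into an empty tableau.

After inserting 3: P = [[3]].
After inserting 7: P = [[3, 7]].
After inserting 6: P = [[3, 6], [7]].
After inserting 5: P = [[3, 5], [6], [7]].
After inserting 4: P = [[3, 4], [5], [6], [7]].
After inserting 8: P = [[3, 4, 8], [5], [6], [7]].
After inserting 1: P = [[1, 4, 8], [3], [5], [6], [7]].
After inserting 2: P = [[1, 2, 8], [3, 4], [5], [6], [7]].

The final insertion tableau P = [[1, 2, 8], [3, 4], [5], [6], [7]] has shape [3, 2, 1, 1, 1].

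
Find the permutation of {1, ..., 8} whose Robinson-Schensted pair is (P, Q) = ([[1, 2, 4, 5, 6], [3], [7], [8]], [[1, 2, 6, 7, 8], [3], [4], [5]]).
1 8 7 3 2 4 5 6

Reverse RSK: for i = n, n-1, ..., 1, locate i in Q, remove the corresponding corner cell from P, and reverse-bump its entry up through P; the value ejected from row 1 is w(i).

So w = 1 8 7 3 2 4 5 6.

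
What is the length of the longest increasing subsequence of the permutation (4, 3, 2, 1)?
1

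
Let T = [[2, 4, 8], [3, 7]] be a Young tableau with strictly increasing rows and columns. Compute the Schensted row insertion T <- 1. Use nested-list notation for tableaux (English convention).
[[1, 4, 8], [2, 7], [3]]

In row 1, 1 replaces 2 (the leftmost entry greater than 1); 2 is bumped to row 2. In row 2, 2 replaces 3 (the leftmost entry greater than 2); 3 is bumped to row 3. 3 starts a new row 3. The new tableau is [[1, 4, 8], [2, 7], [3]].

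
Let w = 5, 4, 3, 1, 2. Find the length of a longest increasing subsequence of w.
2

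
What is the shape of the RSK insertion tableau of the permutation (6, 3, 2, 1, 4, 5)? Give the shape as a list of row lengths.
Row-insert each entry into an empty tableau.

After inserting 6: P = [[6]].
After inserting 3: P = [[3], [6]].
After inserting 2: P = [[2], [3], [6]].
After inserting 1: P = [[1], [2], [3], [6]].
After inserting 4: P = [[1, 4], [2], [3], [6]].
After inserting 5: P = [[1, 4, 5], [2], [3], [6]].

The final insertion tableau P = [[1, 4, 5], [2], [3], [6]] has shape [3, 1, 1, 1].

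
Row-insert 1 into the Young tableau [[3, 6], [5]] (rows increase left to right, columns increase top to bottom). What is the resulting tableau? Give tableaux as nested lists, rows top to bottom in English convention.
In row 1, 1 replaces 3 (the leftmost entry greater than 1); 3 is bumped to row 2. In row 2, 3 replaces 5 (the leftmost entry greater than 3); 5 is bumped to row 3. 5 starts a new row 3. The new tableau is [[1, 6], [3], [5]].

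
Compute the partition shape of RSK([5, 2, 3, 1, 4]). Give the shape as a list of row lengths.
Row-insert each entry into an empty tableau.

After inserting 5: P = [[5]].
After inserting 2: P = [[2], [5]].
After inserting 3: P = [[2, 3], [5]].
After inserting 1: P = [[1, 3], [2], [5]].
After inserting 4: P = [[1, 3, 4], [2], [5]].

The final insertion tableau P = [[1, 3, 4], [2], [5]] has shape [3, 1, 1].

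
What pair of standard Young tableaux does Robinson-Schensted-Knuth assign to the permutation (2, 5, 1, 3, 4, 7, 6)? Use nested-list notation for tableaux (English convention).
P = [[1, 3, 4, 6], [2, 5, 7]], Q = [[1, 2, 5, 6], [3, 4, 7]]

Insert each entry of the permutation into P by Schensted row insertion, recording in Q the position of each new cell.

Insert 2: appended to row 1. P = [[2]], Q = [[1]].
Insert 5: appended to row 1. P = [[2, 5]], Q = [[1, 2]].
Insert 1: 1 bumps 2 from row 1; 2 starts row 2. P = [[1, 5], [2]], Q = [[1, 2], [3]].
Insert 3: 3 bumps 5 from row 1; 5 appends to row 2. P = [[1, 3], [2, 5]], Q = [[1, 2], [3, 4]].
Insert 4: appended to row 1. P = [[1, 3, 4], [2, 5]], Q = [[1, 2, 5], [3, 4]].
Insert 7: appended to row 1. P = [[1, 3, 4, 7], [2, 5]], Q = [[1, 2, 5, 6], [3, 4]].
Insert 6: 6 bumps 7 from row 1; 7 appends to row 2. P = [[1, 3, 4, 6], [2, 5, 7]], Q = [[1, 2, 5, 6], [3, 4, 7]].

So P = [[1, 3, 4, 6], [2, 5, 7]], Q = [[1, 2, 5, 6], [3, 4, 7]].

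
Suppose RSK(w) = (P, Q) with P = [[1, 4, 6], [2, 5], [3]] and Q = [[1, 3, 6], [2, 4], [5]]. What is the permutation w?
3 2 5 4 1 6

Reverse the RSK construction: for i from n down to 1, find the cell of Q containing i, remove the entry at that cell from P, and reverse-bump it up through P; the value ejected from row 1 is w(i).

Step i=6: Q has 6 at row 1, column 3; remove that cell from P, ejecting 6. So w(6) = 6. P is now [[1, 4], [2, 5], [3]].
Step i=5: Q has 5 at row 3, column 1; remove 3 from row 3 of P and reverse-bump: 3 enters row 2 and ejects 2; 2 enters row 1 and ejects 1. So w(5) = 1. P is now [[2, 4], [3, 5]].
Step i=4: Q has 4 at row 2, column 2; remove 5 from row 2 of P and reverse-bump: 5 enters row 1 and ejects 4. So w(4) = 4. P is now [[2, 5], [3]].
Step i=3: Q has 3 at row 1, column 2; remove that cell from P, ejecting 5. So w(3) = 5. P is now [[2], [3]].
Step i=2: Q has 2 at row 2, column 1; remove 3 from row 2 of P and reverse-bump: 3 enters row 1 and ejects 2. So w(2) = 2. P is now [[3]].
Step i=1: Q has 1 at row 1, column 1; remove that cell from P, ejecting 3. So w(1) = 3. P is now [].

So w = 3 2 5 4 1 6.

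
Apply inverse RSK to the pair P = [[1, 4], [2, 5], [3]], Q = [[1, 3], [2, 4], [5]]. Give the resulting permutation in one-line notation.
Reverse the RSK construction: for i from n down to 1, find the cell of Q containing i, remove the entry at that cell from P, and reverse-bump it up through P; the value ejected from row 1 is w(i).

Step i=5: Q has 5 at row 3, column 1; remove 3 from row 3 of P and reverse-bump: 3 enters row 2 and ejects 2; 2 enters row 1 and ejects 1. So w(5) = 1. P is now [[2, 4], [3, 5]].
Step i=4: Q has 4 at row 2, column 2; remove 5 from row 2 of P and reverse-bump: 5 enters row 1 and ejects 4. So w(4) = 4. P is now [[2, 5], [3]].
Step i=3: Q has 3 at row 1, column 2; remove that cell from P, ejecting 5. So w(3) = 5. P is now [[2], [3]].
Step i=2: Q has 2 at row 2, column 1; remove 3 from row 2 of P and reverse-bump: 3 enters row 1 and ejects 2. So w(2) = 2. P is now [[3]].
Step i=1: Q has 1 at row 1, column 1; remove that cell from P, ejecting 3. So w(1) = 3. P is now [].

So w = 3 2 5 4 1.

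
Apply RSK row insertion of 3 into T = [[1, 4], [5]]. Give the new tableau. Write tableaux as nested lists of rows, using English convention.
In row 1, 3 replaces 4 (the leftmost entry greater than 3); 4 is bumped to row 2. In row 2, 4 replaces 5 (the leftmost entry greater than 4); 5 is bumped to row 3. 5 starts a new row 3. The new tableau is [[1, 3], [4], [5]].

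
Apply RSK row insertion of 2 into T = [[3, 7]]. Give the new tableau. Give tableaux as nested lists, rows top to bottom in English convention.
[[2, 7], [3]]

In row 1, 2 replaces 3 (the leftmost entry greater than 2); 3 is bumped to row 2. 3 starts a new row 2. The new tableau is [[2, 7], [3]].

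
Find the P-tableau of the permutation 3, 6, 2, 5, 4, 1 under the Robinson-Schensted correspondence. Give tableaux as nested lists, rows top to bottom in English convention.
Insert 3: appended to row 1. P = [[3]].
Insert 6: appended to row 1. P = [[3, 6]].
Insert 2: 2 bumps 3 from row 1; 3 starts row 2. P = [[2, 6], [3]].
Insert 5: 5 bumps 6 from row 1; 6 appends to row 2. P = [[2, 5], [3, 6]].
Insert 4: 4 bumps 5 from row 1; 5 bumps 6 from row 2; 6 starts row 3. P = [[2, 4], [3, 5], [6]].
Insert 1: 1 bumps 2 from row 1; 2 bumps 3 from row 2; 3 bumps 6 from row 3; 6 starts row 4. P = [[1, 4], [2, 5], [3], [6]].

So P = [[1, 4], [2, 5], [3], [6]].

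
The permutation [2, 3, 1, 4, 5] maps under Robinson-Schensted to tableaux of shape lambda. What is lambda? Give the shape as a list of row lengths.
Row-insert each entry into an empty tableau.

After inserting 2: P = [[2]].
After inserting 3: P = [[2, 3]].
After inserting 1: P = [[1, 3], [2]].
After inserting 4: P = [[1, 3, 4], [2]].
After inserting 5: P = [[1, 3, 4, 5], [2]].

The final insertion tableau P = [[1, 3, 4, 5], [2]] has shape [4, 1].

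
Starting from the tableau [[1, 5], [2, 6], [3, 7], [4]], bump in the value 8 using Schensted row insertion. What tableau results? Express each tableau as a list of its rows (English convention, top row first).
8 is larger than every entry of row 1, so it is appended to row 1. The new tableau is [[1, 5, 8], [2, 6], [3, 7], [4]].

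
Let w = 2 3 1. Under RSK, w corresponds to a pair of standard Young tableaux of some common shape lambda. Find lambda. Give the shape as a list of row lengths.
[2, 1]

Row-insert each entry into an empty tableau.

After inserting 2: P = [[2]].
After inserting 3: P = [[2, 3]].
After inserting 1: P = [[1, 3], [2]].

The final insertion tableau P = [[1, 3], [2]] has shape [2, 1].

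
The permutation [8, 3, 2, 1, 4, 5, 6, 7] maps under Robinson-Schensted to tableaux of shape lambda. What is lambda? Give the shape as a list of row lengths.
[5, 1, 1, 1]

Row-insert each entry into an empty tableau.

After inserting 8: P = [[8]].
After inserting 3: P = [[3], [8]].
After inserting 2: P = [[2], [3], [8]].
After inserting 1: P = [[1], [2], [3], [8]].
After inserting 4: P = [[1, 4], [2], [3], [8]].
After inserting 5: P = [[1, 4, 5], [2], [3], [8]].
After inserting 6: P = [[1, 4, 5, 6], [2], [3], [8]].
After inserting 7: P = [[1, 4, 5, 6, 7], [2], [3], [8]].

The final insertion tableau P = [[1, 4, 5, 6, 7], [2], [3], [8]] has shape [5, 1, 1, 1].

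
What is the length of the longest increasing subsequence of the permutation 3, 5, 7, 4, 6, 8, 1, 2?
4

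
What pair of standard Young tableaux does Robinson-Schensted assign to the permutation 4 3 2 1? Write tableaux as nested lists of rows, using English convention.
P = [[1], [2], [3], [4]], Q = [[1], [2], [3], [4]]

Insert each entry of the permutation into P by Schensted row insertion, recording in Q the position of each new cell.

Insert 4: appended to row 1. P = [[4]].
Insert 3: 3 bumps 4 from row 1; 4 starts row 2. P = [[3], [4]].
Insert 2: 2 bumps 3 from row 1; 3 bumps 4 from row 2; 4 starts row 3. P = [[2], [3], [4]].
Insert 1: 1 bumps 2 from row 1; 2 bumps 3 from row 2; 3 bumps 4 from row 3; 4 starts row 4. P = [[1], [2], [3], [4]].

So P = [[1], [2], [3], [4]], Q = [[1], [2], [3], [4]].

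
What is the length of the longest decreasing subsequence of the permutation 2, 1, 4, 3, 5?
2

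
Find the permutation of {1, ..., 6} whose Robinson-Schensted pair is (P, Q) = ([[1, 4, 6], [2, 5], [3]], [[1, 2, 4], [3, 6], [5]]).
3 5 2 6 1 4

Reverse RSK: for i = n, n-1, ..., 1, locate i in Q, remove the corresponding corner cell from P, and reverse-bump its entry up through P; the value ejected from row 1 is w(i).

So w = 3 5 2 6 1 4.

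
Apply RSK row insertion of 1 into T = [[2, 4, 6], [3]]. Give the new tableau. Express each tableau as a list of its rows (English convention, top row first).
In row 1, 1 replaces 2 (the leftmost entry greater than 1); 2 is bumped to row 2. In row 2, 2 replaces 3 (the leftmost entry greater than 2); 3 is bumped to row 3. 3 starts a new row 3. The new tableau is [[1, 4, 6], [2], [3]].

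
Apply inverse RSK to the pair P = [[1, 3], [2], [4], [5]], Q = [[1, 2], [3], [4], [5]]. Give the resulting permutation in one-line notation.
2 5 4 3 1

Reverse the RSK construction: for i from n down to 1, find the cell of Q containing i, remove the entry at that cell from P, and reverse-bump it up through P; the value ejected from row 1 is w(i).

Step i=5: Q has 5 at row 4, column 1; remove 5 from row 4 of P and reverse-bump: 5 enters row 3 and ejects 4; 4 enters row 2 and ejects 2; 2 enters row 1 and ejects 1. So w(5) = 1. P is now [[2, 3], [4], [5]].
Step i=4: Q has 4 at row 3, column 1; remove 5 from row 3 of P and reverse-bump: 5 enters row 2 and ejects 4; 4 enters row 1 and ejects 3. So w(4) = 3. P is now [[2, 4], [5]].
Step i=3: Q has 3 at row 2, column 1; remove 5 from row 2 of P and reverse-bump: 5 enters row 1 and ejects 4. So w(3) = 4. P is now [[2, 5]].
Step i=2: Q has 2 at row 1, column 2; remove that cell from P, ejecting 5. So w(2) = 5. P is now [[2]].
Step i=1: Q has 1 at row 1, column 1; remove that cell from P, ejecting 2. So w(1) = 2. P is now [].

So w = 2 5 4 3 1.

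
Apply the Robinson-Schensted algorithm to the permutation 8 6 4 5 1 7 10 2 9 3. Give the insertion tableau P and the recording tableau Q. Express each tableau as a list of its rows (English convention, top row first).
P = [[1, 2, 3, 9], [4, 5, 7], [6, 10], [8]], Q = [[1, 4, 6, 7], [2, 8, 9], [3, 10], [5]]

Insert each entry of the permutation into P by Schensted row insertion, recording in Q the position of each new cell.

Insert 8: appended to row 1. P = [[8]].
Insert 6: 6 bumps 8 from row 1; 8 starts row 2. P = [[6], [8]].
Insert 4: 4 bumps 6 from row 1; 6 bumps 8 from row 2; 8 starts row 3. P = [[4], [6], [8]].
Insert 5: appended to row 1. P = [[4, 5], [6], [8]].
Insert 1: 1 bumps 4 from row 1; 4 bumps 6 from row 2; 6 bumps 8 from row 3; 8 starts row 4. P = [[1, 5], [4], [6], [8]].
Insert 7: appended to row 1. P = [[1, 5, 7], [4], [6], [8]].
Insert 10: appended to row 1. P = [[1, 5, 7, 10], [4], [6], [8]].
Insert 2: 2 bumps 5 from row 1; 5 appends to row 2. P = [[1, 2, 7, 10], [4, 5], [6], [8]].
Insert 9: 9 bumps 10 from row 1; 10 appends to row 2. P = [[1, 2, 7, 9], [4, 5, 10], [6], [8]].
Insert 3: 3 bumps 7 from row 1; 7 bumps 10 from row 2; 10 appends to row 3. P = [[1, 2, 3, 9], [4, 5, 7], [6, 10], [8]].

So P = [[1, 2, 3, 9], [4, 5, 7], [6, 10], [8]], Q = [[1, 4, 6, 7], [2, 8, 9], [3, 10], [5]].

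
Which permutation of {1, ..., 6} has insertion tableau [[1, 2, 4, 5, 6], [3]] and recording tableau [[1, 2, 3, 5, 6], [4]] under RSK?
1 3 4 2 5 6

Reverse the RSK construction: for i from n down to 1, find the cell of Q containing i, remove the entry at that cell from P, and reverse-bump it up through P; the value ejected from row 1 is w(i).

Step i=6: Q has 6 at row 1, column 5; remove that cell from P, ejecting 6. So w(6) = 6. P is now [[1, 2, 4, 5], [3]].
Step i=5: Q has 5 at row 1, column 4; remove that cell from P, ejecting 5. So w(5) = 5. P is now [[1, 2, 4], [3]].
Step i=4: Q has 4 at row 2, column 1; remove 3 from row 2 of P and reverse-bump: 3 enters row 1 and ejects 2. So w(4) = 2. P is now [[1, 3, 4]].
Step i=3: Q has 3 at row 1, column 3; remove that cell from P, ejecting 4. So w(3) = 4. P is now [[1, 3]].
Step i=2: Q has 2 at row 1, column 2; remove that cell from P, ejecting 3. So w(2) = 3. P is now [[1]].
Step i=1: Q has 1 at row 1, column 1; remove that cell from P, ejecting 1. So w(1) = 1. P is now [].

So w = 1 3 4 2 5 6.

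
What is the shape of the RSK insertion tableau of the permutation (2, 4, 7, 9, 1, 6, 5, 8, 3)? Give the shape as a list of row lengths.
Row-insert each entry into an empty tableau.

After inserting 2: P = [[2]].
After inserting 4: P = [[2, 4]].
After inserting 7: P = [[2, 4, 7]].
After inserting 9: P = [[2, 4, 7, 9]].
After inserting 1: P = [[1, 4, 7, 9], [2]].
After inserting 6: P = [[1, 4, 6, 9], [2, 7]].
After inserting 5: P = [[1, 4, 5, 9], [2, 6], [7]].
After inserting 8: P = [[1, 4, 5, 8], [2, 6, 9], [7]].
After inserting 3: P = [[1, 3, 5, 8], [2, 4, 9], [6], [7]].

The final insertion tableau P = [[1, 3, 5, 8], [2, 4, 9], [6], [7]] has shape [4, 3, 1, 1].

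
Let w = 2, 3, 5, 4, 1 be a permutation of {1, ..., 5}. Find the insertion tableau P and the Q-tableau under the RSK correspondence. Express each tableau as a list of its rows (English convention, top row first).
Insert each entry of the permutation into P by Schensted row insertion, recording in Q the position of each new cell.

Insert 2: appended to row 1. P = [[2]], Q = [[1]].
Insert 3: appended to row 1. P = [[2, 3]], Q = [[1, 2]].
Insert 5: appended to row 1. P = [[2, 3, 5]], Q = [[1, 2, 3]].
Insert 4: 4 bumps 5 from row 1; 5 starts row 2. P = [[2, 3, 4], [5]], Q = [[1, 2, 3], [4]].
Insert 1: 1 bumps 2 from row 1; 2 bumps 5 from row 2; 5 starts row 3. P = [[1, 3, 4], [2], [5]], Q = [[1, 2, 3], [4], [5]].

So P = [[1, 3, 4], [2], [5]], Q = [[1, 2, 3], [4], [5]].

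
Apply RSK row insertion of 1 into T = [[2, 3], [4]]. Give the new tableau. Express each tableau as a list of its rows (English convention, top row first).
In row 1, 1 replaces 2 (the leftmost entry greater than 1); 2 is bumped to row 2. In row 2, 2 replaces 4 (the leftmost entry greater than 2); 4 is bumped to row 3. 4 starts a new row 3. The new tableau is [[1, 3], [2], [4]].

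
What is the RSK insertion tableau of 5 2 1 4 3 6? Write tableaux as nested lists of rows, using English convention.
P = [[1, 3, 6], [2, 4], [5]]

Insert 5: appended to row 1. P = [[5]].
Insert 2: 2 bumps 5 from row 1; 5 starts row 2. P = [[2], [5]].
Insert 1: 1 bumps 2 from row 1; 2 bumps 5 from row 2; 5 starts row 3. P = [[1], [2], [5]].
Insert 4: appended to row 1. P = [[1, 4], [2], [5]].
Insert 3: 3 bumps 4 from row 1; 4 appends to row 2. P = [[1, 3], [2, 4], [5]].
Insert 6: appended to row 1. P = [[1, 3, 6], [2, 4], [5]].

So P = [[1, 3, 6], [2, 4], [5]].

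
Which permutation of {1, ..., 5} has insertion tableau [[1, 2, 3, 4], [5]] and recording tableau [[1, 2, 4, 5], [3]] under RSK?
1 5 2 3 4

Reverse RSK: for i = n, n-1, ..., 1, locate i in Q, remove the corresponding corner cell from P, and reverse-bump its entry up through P; the value ejected from row 1 is w(i).

So w = 1 5 2 3 4.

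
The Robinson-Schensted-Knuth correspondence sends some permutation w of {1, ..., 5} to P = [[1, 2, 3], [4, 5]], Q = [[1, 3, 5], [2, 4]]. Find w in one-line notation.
Reverse RSK: for i = n, n-1, ..., 1, locate i in Q, remove the corresponding corner cell from P, and reverse-bump its entry up through P; the value ejected from row 1 is w(i).

So w = 4 1 5 2 3.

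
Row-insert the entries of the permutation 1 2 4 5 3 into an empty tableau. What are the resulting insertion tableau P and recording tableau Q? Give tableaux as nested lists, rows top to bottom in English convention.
P = [[1, 2, 3, 5], [4]], Q = [[1, 2, 3, 4], [5]]

Insert each entry of the permutation into P by Schensted row insertion, recording in Q the position of each new cell.

After inserting 1: P = [[1]].
After inserting 2: P = [[1, 2]].
After inserting 4: P = [[1, 2, 4]].
After inserting 5: P = [[1, 2, 4, 5]].
After inserting 3: P = [[1, 2, 3, 5], [4]].

So P = [[1, 2, 3, 5], [4]], Q = [[1, 2, 3, 4], [5]].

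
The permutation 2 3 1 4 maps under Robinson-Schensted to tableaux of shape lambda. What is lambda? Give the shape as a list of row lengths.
[3, 1]

Row-insert each entry into an empty tableau.

After inserting 2: P = [[2]].
After inserting 3: P = [[2, 3]].
After inserting 1: P = [[1, 3], [2]].
After inserting 4: P = [[1, 3, 4], [2]].

The final insertion tableau P = [[1, 3, 4], [2]] has shape [3, 1].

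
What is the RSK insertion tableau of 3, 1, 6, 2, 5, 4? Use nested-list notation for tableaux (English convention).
Insert 3: appended to row 1. P = [[3]].
Insert 1: 1 bumps 3 from row 1; 3 starts row 2. P = [[1], [3]].
Insert 6: appended to row 1. P = [[1, 6], [3]].
Insert 2: 2 bumps 6 from row 1; 6 appends to row 2. P = [[1, 2], [3, 6]].
Insert 5: appended to row 1. P = [[1, 2, 5], [3, 6]].
Insert 4: 4 bumps 5 from row 1; 5 bumps 6 from row 2; 6 starts row 3. P = [[1, 2, 4], [3, 5], [6]].

So P = [[1, 2, 4], [3, 5], [6]].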